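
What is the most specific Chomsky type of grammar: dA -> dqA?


LHS has context (more than one symbol) and |LHS| ≤ |RHS|
Classification: Type 1 (Context-Sensitive)


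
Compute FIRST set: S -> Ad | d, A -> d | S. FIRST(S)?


Per alternative of S: FIRST(Ad) = {d}; FIRST(d) = {d}
FIRST(S) = {d}


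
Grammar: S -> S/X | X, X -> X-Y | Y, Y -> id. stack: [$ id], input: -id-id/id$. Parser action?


'id' on top is the handle for Y -> id
Action: reduce (Y -> id)


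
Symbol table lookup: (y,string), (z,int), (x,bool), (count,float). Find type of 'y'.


Lookup 'y' → type string


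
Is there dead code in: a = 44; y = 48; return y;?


a is assigned but never read
Dead: 'a = 44'


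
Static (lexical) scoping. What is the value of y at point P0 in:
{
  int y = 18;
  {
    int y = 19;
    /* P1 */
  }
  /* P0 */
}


y declared in the same block as P0
y = 18


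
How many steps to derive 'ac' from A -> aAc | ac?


Derivation: A => ac
Steps: 1


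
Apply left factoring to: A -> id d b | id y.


Common prefix: 'id'
Factored: A -> id A', A' -> d b | y


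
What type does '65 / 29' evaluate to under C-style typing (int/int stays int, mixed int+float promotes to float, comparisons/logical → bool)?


Operand types: int / int
Rule: mixed int/float promotes to float; int/int stays int
Result type: int


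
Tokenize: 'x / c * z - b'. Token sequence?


Scan left to right, longest-match per lexeme
Tokens: ID(x), OP(/), ID(c), OP(*), ID(z), OP(-), ID(b)


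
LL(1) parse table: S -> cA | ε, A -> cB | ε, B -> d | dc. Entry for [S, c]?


For [S, c]: 'c' ∈ FIRST(cA)
Entry: S -> cA


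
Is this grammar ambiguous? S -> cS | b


right-linear, alternatives start with distinct terminals 'c' vs 'b': unique leftmost derivation
Unambiguous


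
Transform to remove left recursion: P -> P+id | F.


Left-recursive alternatives: P+id; non-recursive: F
Introduce P': P -> FP', P' -> +idP' | ε


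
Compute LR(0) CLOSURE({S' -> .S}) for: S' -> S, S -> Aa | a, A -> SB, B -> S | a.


Start: S' -> .S
For each item with dot before a nonterminal B, add B -> .γ for every B-production
Closure: [S' -> .S, S -> .Aa, S -> .a, A -> .SB]


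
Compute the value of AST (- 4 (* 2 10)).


Evaluate inner: (* 2 10) = 20
Evaluate root: (- 4 20) = -16
Result: -16


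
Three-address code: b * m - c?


Break into single-operator statements:
t1 = b * m
t2 = t1 - c


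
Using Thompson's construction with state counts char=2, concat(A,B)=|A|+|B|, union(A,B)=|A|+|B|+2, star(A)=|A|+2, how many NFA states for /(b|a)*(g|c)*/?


Syntax tree has 4 char leaf(s), 2 union(s), 2 star(s)
chars contribute 4×2 = 8; each union adds +2; each star adds +2
Total: 8 + 4 + 4 = 16 states


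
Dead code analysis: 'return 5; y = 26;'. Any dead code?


statement follows a return and is unreachable
Dead: 'y = 26'


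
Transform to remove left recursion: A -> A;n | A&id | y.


Left-recursive alternatives: A;n, A&id; non-recursive: y
Introduce A': A -> yA', A' -> ;nA' | &idA' | ε


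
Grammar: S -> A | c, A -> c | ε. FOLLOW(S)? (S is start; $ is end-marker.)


$ ∈ FOLLOW(S). For each A -> αBβ: add FIRST(β)\{ε} to FOLLOW(B); if β nullable, add FOLLOW(A).
FOLLOW(S) = {$}


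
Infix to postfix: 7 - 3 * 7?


* has higher precedence, evaluate 3*7 first
Postfix: 7 3 7 * -


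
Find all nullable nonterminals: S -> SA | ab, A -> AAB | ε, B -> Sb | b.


A nonterminal is nullable iff some alternative derives ε (directly, or every symbol in it is nullable)
Nullable: {A}


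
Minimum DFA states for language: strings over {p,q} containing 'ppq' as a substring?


KMP-style automaton: 3 progress states + 1 absorbing accept = 4
Minimal DFA: 4 states


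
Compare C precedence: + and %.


'%' is multiplicative (level 10); '+' is additive (level 9)
Higher level binds tighter
'%' has higher precedence than '+'


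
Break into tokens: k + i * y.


Scan left to right, longest-match per lexeme
Tokens: ID(k), OP(+), ID(i), OP(*), ID(y)


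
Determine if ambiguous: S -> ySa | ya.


balanced y^n…a^n: each string has a unique parse
Unambiguous


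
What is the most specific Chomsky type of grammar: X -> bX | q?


Right-linear: every RHS is a terminal or a terminal followed by one nonterminal
Classification: Type 3 (Regular)


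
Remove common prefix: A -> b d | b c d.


Common prefix: 'b'
Factored: A -> b A', A' -> d | c d


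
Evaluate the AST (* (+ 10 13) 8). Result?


Evaluate inner: (+ 10 13) = 23
Evaluate root: (* 23 8) = 184
Result: 184


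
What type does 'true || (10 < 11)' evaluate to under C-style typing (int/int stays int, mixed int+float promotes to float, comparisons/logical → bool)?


Operand types: bool || bool
Rule: logical operators take bool operands and yield bool
Result type: bool


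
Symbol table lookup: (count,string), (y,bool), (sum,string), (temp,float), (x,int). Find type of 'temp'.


Lookup 'temp' → type float


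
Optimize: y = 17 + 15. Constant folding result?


17 + 15 = 32 at compile time
Optimized: y = 32


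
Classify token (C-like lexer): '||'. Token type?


Pattern: operator symbol
Type: OPERATOR


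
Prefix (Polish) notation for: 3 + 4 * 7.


'*' binds tighter: tree is (+ 3 (* 4 7))
Prefix: + 3 * 4 7


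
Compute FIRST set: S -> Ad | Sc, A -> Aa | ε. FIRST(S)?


Per alternative of S: FIRST(Ad) = {a, d}; FIRST(Sc) = {a, d}
FIRST(S) = {a, d}


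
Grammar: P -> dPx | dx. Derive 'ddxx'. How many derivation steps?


Derivation: P => dPx => ddxx
Steps: 2


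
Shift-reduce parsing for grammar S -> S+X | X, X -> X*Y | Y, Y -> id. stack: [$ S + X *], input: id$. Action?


no handle; shift 'id'
Action: shift


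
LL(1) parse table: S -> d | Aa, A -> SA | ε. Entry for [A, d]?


For [A, d]: 'd' ∈ FIRST(SA)
Entry: A -> SA


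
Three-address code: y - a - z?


Break into single-operator statements:
t1 = y - a
t2 = t1 - z


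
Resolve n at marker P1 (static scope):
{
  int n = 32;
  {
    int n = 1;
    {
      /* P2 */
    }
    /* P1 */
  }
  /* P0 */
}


n declared in the same block as P1
n = 1


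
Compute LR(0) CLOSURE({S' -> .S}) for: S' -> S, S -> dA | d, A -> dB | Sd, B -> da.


Start: S' -> .S
For each item with dot before a nonterminal B, add B -> .γ for every B-production
Closure: [S' -> .S, S -> .dA, S -> .d]


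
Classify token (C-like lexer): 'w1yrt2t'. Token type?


Pattern: letter/underscore followed by alphanumerics, not a keyword
Type: IDENTIFIER


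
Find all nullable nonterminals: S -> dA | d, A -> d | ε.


A nonterminal is nullable iff some alternative derives ε (directly, or every symbol in it is nullable)
Nullable: {A}


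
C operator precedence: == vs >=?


'>=' is relational (level 7); '==' is equality (level 6)
Higher level binds tighter
'>=' has higher precedence than '=='


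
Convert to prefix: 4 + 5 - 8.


left-to-right (same/higher precedence on left): tree is (- (+ 4 5) 8)
Prefix: - + 4 5 8


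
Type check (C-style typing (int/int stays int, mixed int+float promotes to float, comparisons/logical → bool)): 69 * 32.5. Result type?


Operand types: int * float
Rule: mixed int/float promotes to float; int/int stays int
Result type: float


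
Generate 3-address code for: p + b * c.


Break into single-operator statements:
t1 = b * c
t2 = p + t1


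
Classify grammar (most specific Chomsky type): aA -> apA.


LHS has context (more than one symbol) and |LHS| ≤ |RHS|
Classification: Type 1 (Context-Sensitive)


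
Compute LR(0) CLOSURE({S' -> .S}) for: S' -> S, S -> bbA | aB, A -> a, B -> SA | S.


Start: S' -> .S
For each item with dot before a nonterminal B, add B -> .γ for every B-production
Closure: [S' -> .S, S -> .bbA, S -> .aB]


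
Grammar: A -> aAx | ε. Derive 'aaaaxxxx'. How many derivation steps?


Derivation: A => aAx => aaAxx => aaaAxxx => aaaaAxxxx => aaaaxxxx
Steps: 5


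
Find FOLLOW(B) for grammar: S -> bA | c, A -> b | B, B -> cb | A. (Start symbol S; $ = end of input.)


$ ∈ FOLLOW(S). For each A -> αBβ: add FIRST(β)\{ε} to FOLLOW(B); if β nullable, add FOLLOW(A).
FOLLOW(B) = {$}


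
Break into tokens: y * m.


Scan left to right, longest-match per lexeme
Tokens: ID(y), OP(*), ID(m)


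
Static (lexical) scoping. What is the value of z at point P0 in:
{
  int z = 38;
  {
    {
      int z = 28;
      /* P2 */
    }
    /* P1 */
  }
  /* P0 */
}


z declared in the same block as P0
z = 38


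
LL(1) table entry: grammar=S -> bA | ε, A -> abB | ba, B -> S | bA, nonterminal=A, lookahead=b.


For [A, b]: 'b' ∈ FIRST(ba)
Entry: A -> ba


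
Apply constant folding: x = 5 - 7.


5 - 7 = -2 at compile time
Optimized: x = -2


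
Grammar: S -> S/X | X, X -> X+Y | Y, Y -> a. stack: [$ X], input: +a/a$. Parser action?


shift '+' to continue X -> X+Y
Action: shift


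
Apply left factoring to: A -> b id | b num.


Common prefix: 'b'
Factored: A -> b A', A' -> id | num


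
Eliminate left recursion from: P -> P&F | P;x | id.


Left-recursive alternatives: P&F, P;x; non-recursive: id
Introduce P': P -> idP', P' -> &FP' | ;xP' | ε


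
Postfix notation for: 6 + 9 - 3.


Left to right (same or higher precedence on left)
Postfix: 6 9 + 3 -


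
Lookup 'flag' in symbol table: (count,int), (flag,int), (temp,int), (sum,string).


Lookup 'flag' → type int


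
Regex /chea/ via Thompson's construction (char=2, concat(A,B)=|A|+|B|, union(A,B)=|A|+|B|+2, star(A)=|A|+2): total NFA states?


Syntax tree has 4 char leaf(s), 0 union(s), 0 star(s)
chars contribute 4×2 = 8; each union adds +2; each star adds +2
Total: 8 + 0 + 0 = 8 states


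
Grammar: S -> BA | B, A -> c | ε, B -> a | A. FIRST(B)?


Per alternative of B: FIRST(a) = {a}; FIRST(A) = {c, ε}
FIRST(B) = {a, c, ε}


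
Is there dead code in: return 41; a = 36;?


statement follows a return and is unreachable
Dead: 'a = 36'


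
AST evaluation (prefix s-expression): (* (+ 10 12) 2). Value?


Evaluate inner: (+ 10 12) = 22
Evaluate root: (* 22 2) = 44
Result: 44


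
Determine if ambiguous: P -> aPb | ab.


balanced a^n…b^n: each string has a unique parse
Unambiguous


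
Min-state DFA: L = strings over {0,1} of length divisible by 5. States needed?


Track length mod 5: states 0..4, accept at 0
Minimal DFA: 5 states


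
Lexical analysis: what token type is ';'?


Pattern: delimiter/punctuation
Type: PUNCTUATION


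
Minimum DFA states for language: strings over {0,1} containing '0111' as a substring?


KMP-style automaton: 4 progress states + 1 absorbing accept = 5
Minimal DFA: 5 states


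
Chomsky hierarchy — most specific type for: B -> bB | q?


Right-linear: every RHS is a terminal or a terminal followed by one nonterminal
Classification: Type 3 (Regular)


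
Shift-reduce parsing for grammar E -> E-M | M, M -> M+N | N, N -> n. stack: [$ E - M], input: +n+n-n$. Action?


'+' can extend M; shift to build M -> M+N
Action: shift


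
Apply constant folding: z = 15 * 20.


15 * 20 = 300 at compile time
Optimized: z = 300


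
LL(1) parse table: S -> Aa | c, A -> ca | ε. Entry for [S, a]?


For [S, a]: 'a' ∈ FIRST(Aa)
Entry: S -> Aa


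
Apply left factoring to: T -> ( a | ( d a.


Common prefix: '('
Factored: T -> ( T', T' -> a | d a


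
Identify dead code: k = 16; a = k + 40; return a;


k is read by a's definition; a is returned
No dead code


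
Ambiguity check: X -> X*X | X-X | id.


'id*id-id' has two parse trees (no precedence encoded between * and -)
Ambiguous


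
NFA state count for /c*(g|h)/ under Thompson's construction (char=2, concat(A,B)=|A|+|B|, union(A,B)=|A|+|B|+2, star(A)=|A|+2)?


Syntax tree has 3 char leaf(s), 1 union(s), 1 star(s)
chars contribute 3×2 = 6; each union adds +2; each star adds +2
Total: 6 + 2 + 2 = 10 states


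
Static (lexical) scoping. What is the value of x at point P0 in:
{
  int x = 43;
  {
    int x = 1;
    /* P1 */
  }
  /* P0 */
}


x declared in the same block as P0
x = 43


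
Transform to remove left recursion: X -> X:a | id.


Left-recursive alternatives: X:a; non-recursive: id
Introduce X': X -> idX', X' -> :aX' | ε


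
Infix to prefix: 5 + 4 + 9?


left-to-right (same/higher precedence on left): tree is (+ (+ 5 4) 9)
Prefix: + + 5 4 9


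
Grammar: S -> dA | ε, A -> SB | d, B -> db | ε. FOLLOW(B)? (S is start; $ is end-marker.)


$ ∈ FOLLOW(S). For each A -> αBβ: add FIRST(β)\{ε} to FOLLOW(B); if β nullable, add FOLLOW(A).
FOLLOW(B) = {$, d}


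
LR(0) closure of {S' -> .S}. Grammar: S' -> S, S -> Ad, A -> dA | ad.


Start: S' -> .S
For each item with dot before a nonterminal B, add B -> .γ for every B-production
Closure: [S' -> .S, S -> .Ad, A -> .dA, A -> .ad]


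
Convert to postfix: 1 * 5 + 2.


Left to right (same or higher precedence on left)
Postfix: 1 5 * 2 +


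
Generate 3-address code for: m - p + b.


Break into single-operator statements:
t1 = m - p
t2 = t1 + b


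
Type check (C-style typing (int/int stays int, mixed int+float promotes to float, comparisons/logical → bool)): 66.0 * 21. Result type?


Operand types: float * int
Rule: mixed int/float promotes to float; int/int stays int
Result type: float


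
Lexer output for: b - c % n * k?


Scan left to right, longest-match per lexeme
Tokens: ID(b), OP(-), ID(c), OP(%), ID(n), OP(*), ID(k)


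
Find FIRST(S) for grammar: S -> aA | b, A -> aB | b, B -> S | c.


Per alternative of S: FIRST(aA) = {a}; FIRST(b) = {b}
FIRST(S) = {a, b}


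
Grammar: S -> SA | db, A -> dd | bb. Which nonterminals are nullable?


A nonterminal is nullable iff some alternative derives ε (directly, or every symbol in it is nullable)
Nullable: {}


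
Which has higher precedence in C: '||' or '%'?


'%' is multiplicative (level 10); '||' is logical OR (level 1)
Higher level binds tighter
'%' has higher precedence than '||'


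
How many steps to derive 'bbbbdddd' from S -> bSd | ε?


Derivation: S => bSd => bbSdd => bbbSddd => bbbbSdddd => bbbbdddd
Steps: 5


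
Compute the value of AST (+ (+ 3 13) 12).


Evaluate inner: (+ 3 13) = 16
Evaluate root: (+ 16 12) = 28
Result: 28


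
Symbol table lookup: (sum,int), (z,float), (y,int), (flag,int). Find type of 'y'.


Lookup 'y' → type int


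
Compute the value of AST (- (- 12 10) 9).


Evaluate inner: (- 12 10) = 2
Evaluate root: (- 2 9) = -7
Result: -7


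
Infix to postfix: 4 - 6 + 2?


Left to right (same or higher precedence on left)
Postfix: 4 6 - 2 +


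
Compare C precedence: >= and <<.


'<<' is shift (level 8); '>=' is relational (level 7)
Higher level binds tighter
'<<' has higher precedence than '>='


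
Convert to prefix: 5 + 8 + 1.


left-to-right (same/higher precedence on left): tree is (+ (+ 5 8) 1)
Prefix: + + 5 8 1


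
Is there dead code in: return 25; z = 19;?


statement follows a return and is unreachable
Dead: 'z = 19'


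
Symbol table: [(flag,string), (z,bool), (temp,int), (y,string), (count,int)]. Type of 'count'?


Lookup 'count' → type int


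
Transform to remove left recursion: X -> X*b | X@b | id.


Left-recursive alternatives: X*b, X@b; non-recursive: id
Introduce X': X -> idX', X' -> *bX' | @bX' | ε


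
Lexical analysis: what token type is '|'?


Pattern: operator symbol
Type: OPERATOR


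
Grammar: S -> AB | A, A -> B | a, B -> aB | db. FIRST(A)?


Per alternative of A: FIRST(B) = {a, d}; FIRST(a) = {a}
FIRST(A) = {a, d}


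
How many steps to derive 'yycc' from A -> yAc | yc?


Derivation: A => yAc => yycc
Steps: 2


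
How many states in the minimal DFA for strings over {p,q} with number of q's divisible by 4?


Track (count of q) mod 4: states 0..3, accept at 0
Minimal DFA: 4 states


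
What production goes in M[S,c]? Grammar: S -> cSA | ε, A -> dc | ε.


For [S, c]: 'c' ∈ FIRST(cSA)
Entry: S -> cSA


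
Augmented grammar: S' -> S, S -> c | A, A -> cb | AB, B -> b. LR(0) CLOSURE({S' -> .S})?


Start: S' -> .S
For each item with dot before a nonterminal B, add B -> .γ for every B-production
Closure: [S' -> .S, S -> .c, S -> .A, A -> .cb, A -> .AB]


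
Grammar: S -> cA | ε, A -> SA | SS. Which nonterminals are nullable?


A nonterminal is nullable iff some alternative derives ε (directly, or every symbol in it is nullable)
Nullable: {A, S}


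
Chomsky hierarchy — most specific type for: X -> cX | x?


Right-linear: every RHS is a terminal or a terminal followed by one nonterminal
Classification: Type 3 (Regular)


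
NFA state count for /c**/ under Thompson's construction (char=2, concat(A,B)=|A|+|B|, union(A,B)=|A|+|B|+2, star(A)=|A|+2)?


Syntax tree has 1 char leaf(s), 0 union(s), 2 star(s)
chars contribute 1×2 = 2; each union adds +2; each star adds +2
Total: 2 + 0 + 4 = 6 states


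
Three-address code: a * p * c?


Break into single-operator statements:
t1 = a * p
t2 = t1 * c


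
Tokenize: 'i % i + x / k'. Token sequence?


Scan left to right, longest-match per lexeme
Tokens: ID(i), OP(%), ID(i), OP(+), ID(x), OP(/), ID(k)


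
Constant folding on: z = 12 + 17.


12 + 17 = 29 at compile time
Optimized: z = 29


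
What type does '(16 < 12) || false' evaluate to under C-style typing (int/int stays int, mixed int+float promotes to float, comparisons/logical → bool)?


Operand types: bool || bool
Rule: logical operators take bool operands and yield bool
Result type: bool


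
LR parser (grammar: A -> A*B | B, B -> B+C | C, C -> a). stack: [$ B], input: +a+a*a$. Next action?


shift '+' to continue B -> B+C
Action: shift


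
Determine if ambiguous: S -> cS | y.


right-linear, alternatives start with distinct terminals 'c' vs 'y': unique leftmost derivation
Unambiguous


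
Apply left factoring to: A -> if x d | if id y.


Common prefix: 'if'
Factored: A -> if A', A' -> x d | id y


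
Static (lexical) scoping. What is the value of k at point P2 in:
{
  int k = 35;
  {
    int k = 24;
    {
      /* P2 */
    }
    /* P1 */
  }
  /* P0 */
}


P2's block does not declare k; resolves to the enclosing declaration at depth 1
k = 24


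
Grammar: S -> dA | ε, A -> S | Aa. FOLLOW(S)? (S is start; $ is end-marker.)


$ ∈ FOLLOW(S). For each A -> αBβ: add FIRST(β)\{ε} to FOLLOW(B); if β nullable, add FOLLOW(A).
FOLLOW(S) = {$, a}


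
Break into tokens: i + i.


Scan left to right, longest-match per lexeme
Tokens: ID(i), OP(+), ID(i)


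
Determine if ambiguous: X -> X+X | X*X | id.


'id+id*id' has two parse trees (no precedence encoded between + and *)
Ambiguous


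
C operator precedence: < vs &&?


'<' is relational (level 7); '&&' is logical AND (level 2)
Higher level binds tighter
'<' has higher precedence than '&&'


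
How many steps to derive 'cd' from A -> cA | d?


Derivation: A => cA => cd
Steps: 2


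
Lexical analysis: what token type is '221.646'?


Pattern: digits with a decimal point
Type: FLOAT_LITERAL


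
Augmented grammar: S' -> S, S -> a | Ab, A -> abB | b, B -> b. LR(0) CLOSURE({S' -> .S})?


Start: S' -> .S
For each item with dot before a nonterminal B, add B -> .γ for every B-production
Closure: [S' -> .S, S -> .a, S -> .Ab, A -> .abB, A -> .b]


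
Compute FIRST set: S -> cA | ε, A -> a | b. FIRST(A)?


Per alternative of A: FIRST(a) = {a}; FIRST(b) = {b}
FIRST(A) = {a, b}


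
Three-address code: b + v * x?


Break into single-operator statements:
t1 = v * x
t2 = b + t1


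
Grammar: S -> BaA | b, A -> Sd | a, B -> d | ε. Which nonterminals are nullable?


A nonterminal is nullable iff some alternative derives ε (directly, or every symbol in it is nullable)
Nullable: {B}


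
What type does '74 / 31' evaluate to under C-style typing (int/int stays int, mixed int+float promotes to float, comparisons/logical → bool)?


Operand types: int / int
Rule: mixed int/float promotes to float; int/int stays int
Result type: int


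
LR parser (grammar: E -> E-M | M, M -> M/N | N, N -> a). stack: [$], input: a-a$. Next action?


no handle on stack; shift 'a'
Action: shift


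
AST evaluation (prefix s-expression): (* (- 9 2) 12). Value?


Evaluate inner: (- 9 2) = 7
Evaluate root: (* 7 12) = 84
Result: 84


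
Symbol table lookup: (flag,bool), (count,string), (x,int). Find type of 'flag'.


Lookup 'flag' → type bool


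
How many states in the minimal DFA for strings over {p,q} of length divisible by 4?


Track length mod 4: states 0..3, accept at 0
Minimal DFA: 4 states


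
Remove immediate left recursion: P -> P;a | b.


Left-recursive alternatives: P;a; non-recursive: b
Introduce P': P -> bP', P' -> ;aP' | ε


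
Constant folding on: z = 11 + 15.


11 + 15 = 26 at compile time
Optimized: z = 26


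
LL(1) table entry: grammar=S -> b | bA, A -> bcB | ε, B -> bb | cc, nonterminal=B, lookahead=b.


For [B, b]: 'b' ∈ FIRST(bb)
Entry: B -> bb


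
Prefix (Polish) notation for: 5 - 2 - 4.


left-to-right (same/higher precedence on left): tree is (- (- 5 2) 4)
Prefix: - - 5 2 4


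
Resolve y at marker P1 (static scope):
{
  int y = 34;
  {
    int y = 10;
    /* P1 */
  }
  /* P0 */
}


y declared in the same block as P1
y = 10


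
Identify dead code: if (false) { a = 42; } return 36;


condition is constant false, so the whole block is unreachable
Dead: 'if (false) { a = 42; }'


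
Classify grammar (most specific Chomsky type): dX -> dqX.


LHS has context (more than one symbol) and |LHS| ≤ |RHS|
Classification: Type 1 (Context-Sensitive)


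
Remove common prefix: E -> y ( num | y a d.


Common prefix: 'y'
Factored: E -> y E', E' -> ( num | a d


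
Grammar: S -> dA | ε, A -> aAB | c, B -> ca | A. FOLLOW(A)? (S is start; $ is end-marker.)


$ ∈ FOLLOW(S). For each A -> αBβ: add FIRST(β)\{ε} to FOLLOW(B); if β nullable, add FOLLOW(A).
FOLLOW(A) = {$, a, c}


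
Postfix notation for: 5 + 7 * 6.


* has higher precedence, evaluate 7*6 first
Postfix: 5 7 6 * +


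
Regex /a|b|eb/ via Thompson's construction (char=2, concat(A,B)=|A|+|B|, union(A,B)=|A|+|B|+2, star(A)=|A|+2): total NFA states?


Syntax tree has 4 char leaf(s), 2 union(s), 0 star(s)
chars contribute 4×2 = 8; each union adds +2; each star adds +2
Total: 8 + 4 + 0 = 12 states


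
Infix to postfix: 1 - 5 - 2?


Left to right (same or higher precedence on left)
Postfix: 1 5 - 2 -


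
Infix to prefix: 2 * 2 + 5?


left-to-right (same/higher precedence on left): tree is (+ (* 2 2) 5)
Prefix: + * 2 2 5


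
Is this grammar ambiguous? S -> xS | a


right-linear, alternatives start with distinct terminals 'x' vs 'a': unique leftmost derivation
Unambiguous


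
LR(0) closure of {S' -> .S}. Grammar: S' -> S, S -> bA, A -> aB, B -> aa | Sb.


Start: S' -> .S
For each item with dot before a nonterminal B, add B -> .γ for every B-production
Closure: [S' -> .S, S -> .bA]


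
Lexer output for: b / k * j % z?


Scan left to right, longest-match per lexeme
Tokens: ID(b), OP(/), ID(k), OP(*), ID(j), OP(%), ID(z)


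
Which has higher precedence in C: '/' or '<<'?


'/' is multiplicative (level 10); '<<' is shift (level 8)
Higher level binds tighter
'/' has higher precedence than '<<'


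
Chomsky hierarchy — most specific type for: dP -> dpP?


LHS has context (more than one symbol) and |LHS| ≤ |RHS|
Classification: Type 1 (Context-Sensitive)


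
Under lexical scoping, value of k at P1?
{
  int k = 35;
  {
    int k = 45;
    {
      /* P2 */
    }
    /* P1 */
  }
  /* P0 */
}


k declared in the same block as P1
k = 45


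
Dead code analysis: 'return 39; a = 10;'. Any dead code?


statement follows a return and is unreachable
Dead: 'a = 10'


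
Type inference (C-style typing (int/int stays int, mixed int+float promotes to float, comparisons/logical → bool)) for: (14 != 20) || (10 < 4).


Operand types: bool || bool
Rule: logical operators take bool operands and yield bool
Result type: bool


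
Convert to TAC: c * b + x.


Break into single-operator statements:
t1 = c * b
t2 = t1 + x


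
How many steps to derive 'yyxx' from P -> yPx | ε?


Derivation: P => yPx => yyPxx => yyxx
Steps: 3


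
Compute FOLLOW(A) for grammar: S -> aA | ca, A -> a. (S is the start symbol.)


$ ∈ FOLLOW(S). For each A -> αBβ: add FIRST(β)\{ε} to FOLLOW(B); if β nullable, add FOLLOW(A).
FOLLOW(A) = {$}


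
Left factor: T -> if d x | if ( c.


Common prefix: 'if'
Factored: T -> if T', T' -> d x | ( c


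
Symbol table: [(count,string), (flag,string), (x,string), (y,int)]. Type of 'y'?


Lookup 'y' → type int


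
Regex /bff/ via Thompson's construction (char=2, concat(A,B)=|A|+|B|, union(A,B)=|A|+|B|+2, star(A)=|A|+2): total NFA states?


Syntax tree has 3 char leaf(s), 0 union(s), 0 star(s)
chars contribute 3×2 = 6; each union adds +2; each star adds +2
Total: 6 + 0 + 0 = 6 states


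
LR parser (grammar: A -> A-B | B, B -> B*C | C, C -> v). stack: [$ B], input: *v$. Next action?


shift '*' to continue B -> B*C
Action: shift


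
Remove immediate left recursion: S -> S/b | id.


Left-recursive alternatives: S/b; non-recursive: id
Introduce S': S -> idS', S' -> /bS' | ε


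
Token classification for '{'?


Pattern: delimiter/punctuation
Type: PUNCTUATION


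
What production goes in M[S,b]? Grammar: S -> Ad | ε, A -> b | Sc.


For [S, b]: 'b' ∈ FIRST(Ad)
Entry: S -> Ad


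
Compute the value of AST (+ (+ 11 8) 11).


Evaluate inner: (+ 11 8) = 19
Evaluate root: (+ 19 11) = 30
Result: 30


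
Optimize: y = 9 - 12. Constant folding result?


9 - 12 = -3 at compile time
Optimized: y = -3


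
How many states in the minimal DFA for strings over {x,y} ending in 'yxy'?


Track the longest suffix of input matching a prefix of 'yxy': 4 classes (prefixes of length 0..3)
Minimal DFA: 4 states


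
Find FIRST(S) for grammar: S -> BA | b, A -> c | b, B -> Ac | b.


Per alternative of S: FIRST(BA) = {b, c}; FIRST(b) = {b}
FIRST(S) = {b, c}


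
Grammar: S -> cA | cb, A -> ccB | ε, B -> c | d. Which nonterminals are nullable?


A nonterminal is nullable iff some alternative derives ε (directly, or every symbol in it is nullable)
Nullable: {A}


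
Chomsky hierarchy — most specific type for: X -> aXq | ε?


Single nonterminal LHS, but a^n q^n is not regular
Classification: Type 2 (Context-Free)


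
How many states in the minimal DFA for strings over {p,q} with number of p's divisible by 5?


Track (count of p) mod 5: states 0..4, accept at 0
Minimal DFA: 5 states


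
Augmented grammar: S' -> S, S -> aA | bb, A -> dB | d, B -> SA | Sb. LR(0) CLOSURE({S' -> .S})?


Start: S' -> .S
For each item with dot before a nonterminal B, add B -> .γ for every B-production
Closure: [S' -> .S, S -> .aA, S -> .bb]


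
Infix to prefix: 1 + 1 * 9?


'*' binds tighter: tree is (+ 1 (* 1 9))
Prefix: + 1 * 1 9


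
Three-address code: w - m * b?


Break into single-operator statements:
t1 = m * b
t2 = w - t1


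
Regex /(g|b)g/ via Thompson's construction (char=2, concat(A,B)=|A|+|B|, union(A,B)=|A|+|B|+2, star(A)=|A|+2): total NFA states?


Syntax tree has 3 char leaf(s), 1 union(s), 0 star(s)
chars contribute 3×2 = 6; each union adds +2; each star adds +2
Total: 6 + 2 + 0 = 8 states


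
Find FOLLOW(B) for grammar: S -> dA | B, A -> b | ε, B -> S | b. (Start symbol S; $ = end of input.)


$ ∈ FOLLOW(S). For each A -> αBβ: add FIRST(β)\{ε} to FOLLOW(B); if β nullable, add FOLLOW(A).
FOLLOW(B) = {$}


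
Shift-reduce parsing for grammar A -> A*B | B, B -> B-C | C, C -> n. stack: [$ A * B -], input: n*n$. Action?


no handle; shift 'n'
Action: shift


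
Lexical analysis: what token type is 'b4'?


Pattern: letter/underscore followed by alphanumerics, not a keyword
Type: IDENTIFIER


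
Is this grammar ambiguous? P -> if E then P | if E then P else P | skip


dangling else: 'if E then if E then skip else skip' parses two ways
Ambiguous


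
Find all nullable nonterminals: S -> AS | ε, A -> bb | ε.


A nonterminal is nullable iff some alternative derives ε (directly, or every symbol in it is nullable)
Nullable: {A, S}


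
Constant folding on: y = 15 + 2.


15 + 2 = 17 at compile time
Optimized: y = 17


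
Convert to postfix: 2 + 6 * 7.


* has higher precedence, evaluate 6*7 first
Postfix: 2 6 7 * +


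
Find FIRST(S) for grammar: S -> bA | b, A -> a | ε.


Per alternative of S: FIRST(bA) = {b}; FIRST(b) = {b}
FIRST(S) = {b}


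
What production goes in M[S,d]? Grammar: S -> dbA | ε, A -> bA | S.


For [S, d]: 'd' ∈ FIRST(dbA)
Entry: S -> dbA


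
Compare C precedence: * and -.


'*' is multiplicative (level 10); '-' is additive (level 9)
Higher level binds tighter
'*' has higher precedence than '-'


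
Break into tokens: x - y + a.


Scan left to right, longest-match per lexeme
Tokens: ID(x), OP(-), ID(y), OP(+), ID(a)


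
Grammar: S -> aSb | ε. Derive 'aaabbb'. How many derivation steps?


Derivation: S => aSb => aaSbb => aaaSbbb => aaabbb
Steps: 4


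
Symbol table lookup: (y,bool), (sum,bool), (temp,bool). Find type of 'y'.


Lookup 'y' → type bool


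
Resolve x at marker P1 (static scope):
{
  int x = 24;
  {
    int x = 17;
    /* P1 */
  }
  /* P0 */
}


x declared in the same block as P1
x = 17


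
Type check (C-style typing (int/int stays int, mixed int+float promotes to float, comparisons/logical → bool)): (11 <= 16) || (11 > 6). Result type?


Operand types: bool || bool
Rule: logical operators take bool operands and yield bool
Result type: bool


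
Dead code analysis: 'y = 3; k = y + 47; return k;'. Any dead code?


y is read by k's definition; k is returned
No dead code


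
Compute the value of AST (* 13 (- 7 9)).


Evaluate inner: (- 7 9) = -2
Evaluate root: (* 13 -2) = -26
Result: -26


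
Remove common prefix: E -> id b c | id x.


Common prefix: 'id'
Factored: E -> id E', E' -> b c | x


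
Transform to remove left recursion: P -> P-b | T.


Left-recursive alternatives: P-b; non-recursive: T
Introduce P': P -> TP', P' -> -bP' | ε


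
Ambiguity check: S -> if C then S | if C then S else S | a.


dangling else: 'if C then if C then a else a' parses two ways
Ambiguous


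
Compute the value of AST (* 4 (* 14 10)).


Evaluate inner: (* 14 10) = 140
Evaluate root: (* 4 140) = 560
Result: 560


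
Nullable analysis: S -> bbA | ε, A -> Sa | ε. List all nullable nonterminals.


A nonterminal is nullable iff some alternative derives ε (directly, or every symbol in it is nullable)
Nullable: {A, S}


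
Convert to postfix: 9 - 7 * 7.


* has higher precedence, evaluate 7*7 first
Postfix: 9 7 7 * -


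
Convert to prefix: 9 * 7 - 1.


left-to-right (same/higher precedence on left): tree is (- (* 9 7) 1)
Prefix: - * 9 7 1


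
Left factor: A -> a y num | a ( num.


Common prefix: 'a'
Factored: A -> a A', A' -> y num | ( num


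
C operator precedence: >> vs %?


'%' is multiplicative (level 10); '>>' is shift (level 8)
Higher level binds tighter
'%' has higher precedence than '>>'


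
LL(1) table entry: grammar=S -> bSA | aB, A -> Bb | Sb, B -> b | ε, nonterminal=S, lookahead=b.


For [S, b]: 'b' ∈ FIRST(bSA)
Entry: S -> bSA


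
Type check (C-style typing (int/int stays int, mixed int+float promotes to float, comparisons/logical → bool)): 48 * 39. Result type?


Operand types: int * int
Rule: mixed int/float promotes to float; int/int stays int
Result type: int


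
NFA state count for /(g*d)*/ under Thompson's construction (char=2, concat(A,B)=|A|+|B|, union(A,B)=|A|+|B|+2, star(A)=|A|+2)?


Syntax tree has 2 char leaf(s), 0 union(s), 2 star(s)
chars contribute 2×2 = 4; each union adds +2; each star adds +2
Total: 4 + 0 + 4 = 8 states


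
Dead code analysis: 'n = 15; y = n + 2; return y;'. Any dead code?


n is read by y's definition; y is returned
No dead code


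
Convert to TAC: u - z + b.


Break into single-operator statements:
t1 = u - z
t2 = t1 + b


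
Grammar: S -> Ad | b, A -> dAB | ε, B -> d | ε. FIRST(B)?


Per alternative of B: FIRST(d) = {d}; FIRST(ε) = {ε}
FIRST(B) = {d, ε}


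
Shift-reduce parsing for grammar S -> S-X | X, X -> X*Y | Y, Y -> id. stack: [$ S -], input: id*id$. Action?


no handle ('S-' is not any RHS); shift 'id'
Action: shift


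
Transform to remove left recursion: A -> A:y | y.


Left-recursive alternatives: A:y; non-recursive: y
Introduce A': A -> yA', A' -> :yA' | ε


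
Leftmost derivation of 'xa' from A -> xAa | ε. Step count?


Derivation: A => xAa => xa
Steps: 2


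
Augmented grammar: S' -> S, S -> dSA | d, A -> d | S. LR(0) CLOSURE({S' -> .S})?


Start: S' -> .S
For each item with dot before a nonterminal B, add B -> .γ for every B-production
Closure: [S' -> .S, S -> .dSA, S -> .d]


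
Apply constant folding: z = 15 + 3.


15 + 3 = 18 at compile time
Optimized: z = 18


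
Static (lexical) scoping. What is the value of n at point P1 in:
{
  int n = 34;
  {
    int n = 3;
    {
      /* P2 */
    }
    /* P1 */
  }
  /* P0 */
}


n declared in the same block as P1
n = 3


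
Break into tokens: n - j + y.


Scan left to right, longest-match per lexeme
Tokens: ID(n), OP(-), ID(j), OP(+), ID(y)


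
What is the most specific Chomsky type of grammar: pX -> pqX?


LHS has context (more than one symbol) and |LHS| ≤ |RHS|
Classification: Type 1 (Context-Sensitive)


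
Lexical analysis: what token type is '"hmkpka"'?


Pattern: double-quoted sequence
Type: STRING_LITERAL


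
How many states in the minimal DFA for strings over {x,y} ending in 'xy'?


Track the longest suffix of input matching a prefix of 'xy': 3 classes (prefixes of length 0..2)
Minimal DFA: 3 states


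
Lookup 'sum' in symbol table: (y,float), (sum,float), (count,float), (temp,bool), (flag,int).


Lookup 'sum' → type float


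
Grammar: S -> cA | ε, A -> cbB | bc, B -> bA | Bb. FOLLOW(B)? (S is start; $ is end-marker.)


$ ∈ FOLLOW(S). For each A -> αBβ: add FIRST(β)\{ε} to FOLLOW(B); if β nullable, add FOLLOW(A).
FOLLOW(B) = {$, b}


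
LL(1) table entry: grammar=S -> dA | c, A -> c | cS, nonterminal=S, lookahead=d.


For [S, d]: 'd' ∈ FIRST(dA)
Entry: S -> dA


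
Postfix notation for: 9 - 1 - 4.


Left to right (same or higher precedence on left)
Postfix: 9 1 - 4 -


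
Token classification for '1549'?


Pattern: digits only
Type: INTEGER_LITERAL


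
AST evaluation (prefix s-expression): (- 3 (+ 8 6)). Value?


Evaluate inner: (+ 8 6) = 14
Evaluate root: (- 3 14) = -11
Result: -11


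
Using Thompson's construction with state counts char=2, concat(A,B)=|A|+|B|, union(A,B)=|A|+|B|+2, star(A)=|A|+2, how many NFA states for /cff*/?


Syntax tree has 3 char leaf(s), 0 union(s), 1 star(s)
chars contribute 3×2 = 6; each union adds +2; each star adds +2
Total: 6 + 0 + 2 = 8 states


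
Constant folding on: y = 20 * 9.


20 * 9 = 180 at compile time
Optimized: y = 180


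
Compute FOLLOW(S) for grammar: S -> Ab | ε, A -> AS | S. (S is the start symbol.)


$ ∈ FOLLOW(S). For each A -> αBβ: add FIRST(β)\{ε} to FOLLOW(B); if β nullable, add FOLLOW(A).
FOLLOW(S) = {$, b}


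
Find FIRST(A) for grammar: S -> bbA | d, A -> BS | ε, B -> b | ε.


Per alternative of A: FIRST(BS) = {b, d}; FIRST(ε) = {ε}
FIRST(A) = {b, d, ε}


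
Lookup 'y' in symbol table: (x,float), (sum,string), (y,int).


Lookup 'y' → type int


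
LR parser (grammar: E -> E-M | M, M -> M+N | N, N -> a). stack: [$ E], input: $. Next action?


start symbol E on stack, input exhausted
Action: accept


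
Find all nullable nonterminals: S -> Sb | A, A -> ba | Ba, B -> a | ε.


A nonterminal is nullable iff some alternative derives ε (directly, or every symbol in it is nullable)
Nullable: {B}


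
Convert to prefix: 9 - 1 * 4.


'*' binds tighter: tree is (- 9 (* 1 4))
Prefix: - 9 * 1 4


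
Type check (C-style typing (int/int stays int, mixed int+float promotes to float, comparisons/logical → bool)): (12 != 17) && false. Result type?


Operand types: bool && bool
Rule: logical operators take bool operands and yield bool
Result type: bool


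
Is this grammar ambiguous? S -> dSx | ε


balanced d^n…x^n: each string has a unique parse
Unambiguous


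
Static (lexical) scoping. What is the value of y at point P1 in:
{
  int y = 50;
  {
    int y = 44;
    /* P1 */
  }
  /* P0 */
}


y declared in the same block as P1
y = 44


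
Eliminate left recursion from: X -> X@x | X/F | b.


Left-recursive alternatives: X@x, X/F; non-recursive: b
Introduce X': X -> bX', X' -> @xX' | /FX' | ε


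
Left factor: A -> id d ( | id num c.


Common prefix: 'id'
Factored: A -> id A', A' -> d ( | num c


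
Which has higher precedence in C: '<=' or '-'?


'-' is additive (level 9); '<=' is relational (level 7)
Higher level binds tighter
'-' has higher precedence than '<='


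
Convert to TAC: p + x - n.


Break into single-operator statements:
t1 = p + x
t2 = t1 - n


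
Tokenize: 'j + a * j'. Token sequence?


Scan left to right, longest-match per lexeme
Tokens: ID(j), OP(+), ID(a), OP(*), ID(j)


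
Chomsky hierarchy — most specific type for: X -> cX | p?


Right-linear: every RHS is a terminal or a terminal followed by one nonterminal
Classification: Type 3 (Regular)


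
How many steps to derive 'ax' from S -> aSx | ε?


Derivation: S => aSx => ax
Steps: 2


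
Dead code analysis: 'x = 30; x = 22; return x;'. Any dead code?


first assignment to x is overwritten before any read
Dead: 'x = 30'


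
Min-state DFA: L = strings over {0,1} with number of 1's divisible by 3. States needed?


Track (count of 1) mod 3: states 0..2, accept at 0
Minimal DFA: 3 states


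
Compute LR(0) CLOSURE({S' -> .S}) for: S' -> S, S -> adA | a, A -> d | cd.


Start: S' -> .S
For each item with dot before a nonterminal B, add B -> .γ for every B-production
Closure: [S' -> .S, S -> .adA, S -> .a]


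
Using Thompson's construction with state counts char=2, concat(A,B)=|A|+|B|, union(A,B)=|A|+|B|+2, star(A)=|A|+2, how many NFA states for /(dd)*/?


Syntax tree has 2 char leaf(s), 0 union(s), 1 star(s)
chars contribute 2×2 = 4; each union adds +2; each star adds +2
Total: 4 + 0 + 2 = 6 states


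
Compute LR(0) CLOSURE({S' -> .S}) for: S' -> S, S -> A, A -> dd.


Start: S' -> .S
For each item with dot before a nonterminal B, add B -> .γ for every B-production
Closure: [S' -> .S, S -> .A, A -> .dd]


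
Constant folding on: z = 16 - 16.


16 - 16 = 0 at compile time
Optimized: z = 0


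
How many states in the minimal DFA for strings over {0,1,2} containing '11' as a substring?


KMP-style automaton: 2 progress states + 1 absorbing accept = 3
Minimal DFA: 3 states


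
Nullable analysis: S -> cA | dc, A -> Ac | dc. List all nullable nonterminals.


A nonterminal is nullable iff some alternative derives ε (directly, or every symbol in it is nullable)
Nullable: {}
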